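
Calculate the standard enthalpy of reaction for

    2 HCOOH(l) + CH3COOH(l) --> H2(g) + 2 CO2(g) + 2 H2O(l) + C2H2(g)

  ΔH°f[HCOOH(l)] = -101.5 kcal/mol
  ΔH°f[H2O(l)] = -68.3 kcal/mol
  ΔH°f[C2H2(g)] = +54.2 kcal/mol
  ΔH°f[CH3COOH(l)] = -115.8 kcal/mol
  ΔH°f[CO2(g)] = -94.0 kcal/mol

ΔH°rxn = 48.4 kcal/mol

Products: 1·(+0.0) + 2·(-94.0) + 2·(-68.3) + 1·(+54.2) = -270.4
Reactants: 2·(-101.5) + 1·(-115.8) = -318.8
ΔH°rxn = (-270.4) − (-318.8) = 48.4 kcal/mol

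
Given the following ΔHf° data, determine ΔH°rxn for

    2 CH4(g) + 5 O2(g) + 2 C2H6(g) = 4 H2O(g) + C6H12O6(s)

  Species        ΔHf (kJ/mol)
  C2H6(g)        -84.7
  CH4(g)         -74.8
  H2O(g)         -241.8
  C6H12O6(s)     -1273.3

Products: 4·(-241.8) + 1·(-1273.3) = -2240.5
Reactants: 2·(-74.8) + 5·(+0.0) + 2·(-84.7) = -319.0
ΔH°rxn = (-2240.5) − (-319.0) = -1921.5 kJ/mol

ΔH°rxn = -1921.5 kJ/mol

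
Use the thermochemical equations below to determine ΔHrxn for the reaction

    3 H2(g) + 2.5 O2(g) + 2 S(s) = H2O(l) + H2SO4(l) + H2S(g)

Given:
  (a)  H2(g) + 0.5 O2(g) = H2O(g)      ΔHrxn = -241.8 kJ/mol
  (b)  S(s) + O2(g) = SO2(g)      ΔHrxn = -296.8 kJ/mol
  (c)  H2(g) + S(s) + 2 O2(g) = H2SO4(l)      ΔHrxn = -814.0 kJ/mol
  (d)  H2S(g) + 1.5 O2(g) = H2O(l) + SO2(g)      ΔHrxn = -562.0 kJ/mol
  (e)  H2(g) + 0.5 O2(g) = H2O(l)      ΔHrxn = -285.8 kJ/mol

(a): not needed (H2O(g) appears nowhere else).
(b) as written: -296.8 kJ/mol
(c) as written (H2SO4(l) already on the product side): -814.0 kJ/mol
(d) reversed (H2S(g) must end up as a product): +562.0 kJ/mol
(e) × 2: (2)·(-285.8) = -571.6 kJ/mol
Summing the manipulated equations, ΔHrxn = (-296.8) + (-814.0) + (+562.0) + (-571.6) = -1120.4 kJ/mol

ΔHrxn = -1120.4 kJ/mol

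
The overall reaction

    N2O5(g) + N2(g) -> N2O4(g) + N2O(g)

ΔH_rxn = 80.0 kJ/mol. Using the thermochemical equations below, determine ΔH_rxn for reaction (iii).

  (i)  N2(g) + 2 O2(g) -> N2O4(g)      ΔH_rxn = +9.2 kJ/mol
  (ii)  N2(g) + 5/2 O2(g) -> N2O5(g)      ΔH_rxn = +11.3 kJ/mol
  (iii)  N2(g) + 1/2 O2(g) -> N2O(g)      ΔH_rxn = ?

(i) as written (N2O4(g) already on the product side): +9.2 kJ/mol
(ii) reversed (reverse to put N2O5(g) on the reactant side): -11.3 kJ/mol
(iii) as written (N2O(g) already on the product side): contributes x
+80.0 = (+9.2) + (-11.3) + x
x = (+80.0 − (-2.1)) / (1) = 82.1 kJ/mol

ΔH_rxn = 82.1 kJ/mol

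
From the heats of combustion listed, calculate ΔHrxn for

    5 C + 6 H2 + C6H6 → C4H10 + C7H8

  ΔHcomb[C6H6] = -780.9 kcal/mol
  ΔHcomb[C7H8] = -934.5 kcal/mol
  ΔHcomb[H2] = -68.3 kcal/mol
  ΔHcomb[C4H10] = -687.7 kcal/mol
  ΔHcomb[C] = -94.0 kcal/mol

Using ΔH = Σ nΔHc°(reactants) − Σ nΔHc°(products):
= [5·(-94.0) + 6·(-68.3) + 1·(-780.9)] − [1·(-687.7) + 1·(-934.5)]
= -38.5 kcal/mol

ΔHrxn = -38.5 kcal/mol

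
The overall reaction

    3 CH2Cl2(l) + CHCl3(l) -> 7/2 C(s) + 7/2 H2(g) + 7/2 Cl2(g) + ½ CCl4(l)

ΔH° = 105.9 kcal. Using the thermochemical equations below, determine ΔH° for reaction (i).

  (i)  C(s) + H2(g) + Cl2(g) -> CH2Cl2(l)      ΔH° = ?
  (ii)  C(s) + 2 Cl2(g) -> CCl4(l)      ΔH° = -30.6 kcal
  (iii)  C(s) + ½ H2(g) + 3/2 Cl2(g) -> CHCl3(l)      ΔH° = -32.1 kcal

(i) reversed and × 3: contributes −3·x
(ii) × 1/2: (1/2)·(-30.6) = -15.3 kcal
(iii) reversed: +32.1 kcal
+105.9 = (-15.3) + (+32.1) − 3·x
x = (+105.9 − (+16.8)) / (-3) = -29.7 kcal

ΔH° = -29.7 kcal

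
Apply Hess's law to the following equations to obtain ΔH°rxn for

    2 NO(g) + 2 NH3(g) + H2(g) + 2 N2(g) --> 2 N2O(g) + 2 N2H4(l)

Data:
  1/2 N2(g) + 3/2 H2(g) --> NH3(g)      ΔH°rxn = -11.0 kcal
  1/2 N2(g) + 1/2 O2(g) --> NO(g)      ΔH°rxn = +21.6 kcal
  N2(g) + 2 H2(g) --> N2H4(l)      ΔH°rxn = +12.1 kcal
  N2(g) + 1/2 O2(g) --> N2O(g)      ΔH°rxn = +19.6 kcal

equation 1 reversed and × 2 (reverse to put NH3(g) on the reactant side; scale by 2 for the 2 NH3(g)): (-2)·(-11.0) = +22.0 kcal
equation 2 reversed and × 2 (NO(g) must end up as a reactant; scale by 2 for the 2 NO(g)): (-2)·(+21.6) = -43.2 kcal
equation 3 × 2 (×2 to match 2 N2H4(l) in the target): (2)·(+12.1) = +24.2 kcal
equation 4 × 2 (scale by 2 for the 2 N2O(g)): (2)·(+19.6) = +39.2 kcal
By Hess's law, ΔH°rxn = (-2)·(-11.0) + (-2)·(+21.6) + (2)·(+12.1) + (2)·(+19.6) = 42.2 kcal

ΔH°rxn = 42.2 kcal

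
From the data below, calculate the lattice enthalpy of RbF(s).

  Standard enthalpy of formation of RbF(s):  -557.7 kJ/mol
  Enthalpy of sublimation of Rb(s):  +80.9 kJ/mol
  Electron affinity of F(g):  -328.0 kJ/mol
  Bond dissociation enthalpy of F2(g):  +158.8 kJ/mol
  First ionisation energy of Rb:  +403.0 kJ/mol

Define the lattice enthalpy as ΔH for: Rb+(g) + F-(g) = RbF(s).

U = -793.0 kJ/mol

ΔHf° = 1·ΔHsub + 1·(ΣIE) + 1/2·D(F2) + 1·EA + U
-557.7 = 1·(+80.9) + 1·(+403.0) + 1/2·(+158.8) + 1·(-328.0) + U
U = -557.7 − (+235.3) = -793.0 kJ/mol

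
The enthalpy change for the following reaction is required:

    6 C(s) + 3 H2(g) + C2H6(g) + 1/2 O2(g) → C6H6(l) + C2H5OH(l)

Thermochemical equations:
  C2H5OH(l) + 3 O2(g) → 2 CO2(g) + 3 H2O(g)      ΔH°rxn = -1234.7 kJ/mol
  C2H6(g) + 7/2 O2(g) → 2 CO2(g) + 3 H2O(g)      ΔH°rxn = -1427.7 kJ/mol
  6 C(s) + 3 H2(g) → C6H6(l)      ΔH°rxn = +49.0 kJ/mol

equation 1 reversed (C2H5OH(l) must end up as a product): +1234.7 kJ/mol
equation 2 as written (C2H6(g) already on the reactant side): -1427.7 kJ/mol
equation 3 as written (C6H6(l) already on the product side): +49.0 kJ/mol
ΔH°rxn = (+1234.7) + (-1427.7) + (+49.0) = -144.0 kJ/mol

ΔH°rxn = -144.0 kJ/mol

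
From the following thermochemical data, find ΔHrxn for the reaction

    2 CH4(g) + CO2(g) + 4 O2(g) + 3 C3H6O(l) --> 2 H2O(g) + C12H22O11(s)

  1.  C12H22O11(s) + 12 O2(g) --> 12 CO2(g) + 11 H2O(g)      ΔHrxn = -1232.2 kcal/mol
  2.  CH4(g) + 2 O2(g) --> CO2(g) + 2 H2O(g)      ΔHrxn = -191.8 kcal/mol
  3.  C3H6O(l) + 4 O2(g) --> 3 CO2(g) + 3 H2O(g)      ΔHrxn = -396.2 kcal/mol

eq. 1 reversed (reverse to put C12H22O11(s) on the product side): +1232.2 kcal/mol
eq. 2 × 2 (scale by 2 for the 2 CH4(g)): (2)·(-191.8) = -383.6 kcal/mol
eq. 3 × 3 (scale by 3 for the 3 C3H6O(l)): (3)·(-396.2) = -1188.6 kcal/mol
ΔHrxn = (-1)·(-1232.2) + (2)·(-191.8) + (3)·(-396.2) = -340.0 kcal/mol

ΔHrxn = -340.0 kcal/mol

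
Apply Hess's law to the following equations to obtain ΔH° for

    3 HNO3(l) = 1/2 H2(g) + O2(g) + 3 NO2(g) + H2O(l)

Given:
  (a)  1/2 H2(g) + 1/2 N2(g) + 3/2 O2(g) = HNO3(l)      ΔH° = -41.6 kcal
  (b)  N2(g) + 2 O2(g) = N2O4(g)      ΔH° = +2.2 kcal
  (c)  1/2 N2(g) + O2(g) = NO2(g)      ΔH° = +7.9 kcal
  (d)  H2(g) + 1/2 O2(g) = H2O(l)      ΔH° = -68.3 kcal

ΔH° = 80.2 kcal

(a) reversed and × 3 (HNO3(l) must end up as a reactant; ×3 to match 3 HNO3(l) in the target): (-3)·(-41.6) = +124.8 kcal
(b): not needed (N2O4(g) appears nowhere else).
(c) × 3 (×3 to match 3 NO2(g) in the target): (3)·(+7.9) = +23.7 kcal
(d) as written (H2O(l) already on the product side): -68.3 kcal
Combining the equations, ΔH° = (+124.8) + (+23.7) + (-68.3) = 80.2 kcal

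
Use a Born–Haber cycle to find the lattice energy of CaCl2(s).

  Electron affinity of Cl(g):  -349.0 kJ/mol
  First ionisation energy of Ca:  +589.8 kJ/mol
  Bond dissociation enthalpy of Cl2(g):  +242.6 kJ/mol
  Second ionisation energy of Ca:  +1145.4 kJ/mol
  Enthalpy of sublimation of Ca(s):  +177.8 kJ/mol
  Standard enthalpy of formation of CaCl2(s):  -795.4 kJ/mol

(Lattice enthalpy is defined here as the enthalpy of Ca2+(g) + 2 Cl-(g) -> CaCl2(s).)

ΔHf° = 1·ΔHsub + 1·(ΣIE) + 1·D(Cl2) + 2·EA + U
-795.4 = 1·(+177.8) + 1·(+1735.2) + 1·(+242.6) + 2·(-349.0) + U
U = -795.4 − (+1457.6) = -2253.0 kJ/mol

U = -2253.0 kJ/mol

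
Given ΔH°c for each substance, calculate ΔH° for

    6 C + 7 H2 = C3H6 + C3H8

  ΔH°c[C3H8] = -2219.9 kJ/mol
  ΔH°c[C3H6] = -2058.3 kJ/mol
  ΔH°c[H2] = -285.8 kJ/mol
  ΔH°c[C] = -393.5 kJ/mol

Using ΔH = Σ nΔHc°(reactants) − Σ nΔHc°(products):
= [6·(-393.5) + 7·(-285.8)] − [1·(-2058.3) + 1·(-2219.9)]
= -83.4 kJ/mol

ΔH° = -83.4 kJ/mol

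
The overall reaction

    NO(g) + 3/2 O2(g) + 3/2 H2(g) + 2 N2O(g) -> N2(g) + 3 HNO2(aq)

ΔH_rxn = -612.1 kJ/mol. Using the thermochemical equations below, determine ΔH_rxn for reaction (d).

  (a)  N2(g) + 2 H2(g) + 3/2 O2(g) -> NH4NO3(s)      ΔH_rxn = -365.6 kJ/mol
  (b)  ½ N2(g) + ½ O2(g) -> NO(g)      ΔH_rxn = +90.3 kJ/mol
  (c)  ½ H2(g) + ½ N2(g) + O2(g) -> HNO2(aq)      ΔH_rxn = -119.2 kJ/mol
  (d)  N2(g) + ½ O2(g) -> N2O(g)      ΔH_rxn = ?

ΔH_rxn = 82.1 kJ/mol

(a): not needed.
(b) reversed: -90.3 kJ/mol
(c) × 3: (3)·(-119.2) = -357.6 kJ/mol
(d) reversed and × 2: contributes −2·x
-612.1 = (-90.3) + (-357.6) − 2·x
x = (-612.1 − (-447.9)) / (-2) = 82.1 kJ/mol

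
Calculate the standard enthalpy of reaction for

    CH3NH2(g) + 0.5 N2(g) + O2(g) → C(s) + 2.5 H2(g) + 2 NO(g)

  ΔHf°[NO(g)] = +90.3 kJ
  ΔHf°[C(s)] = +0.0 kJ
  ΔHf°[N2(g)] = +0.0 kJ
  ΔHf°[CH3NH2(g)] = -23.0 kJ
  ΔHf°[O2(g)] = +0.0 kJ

Products: 1·(+0.0) + 5/2·(+0.0) + 2·(+90.3) = +180.6
Reactants: 1·(-23.0) + 1/2·(+0.0) + 1·(+0.0) = -23.0
ΔH°rxn = (+180.6) − (-23.0) = 203.6 kJ

ΔH°rxn = 203.6 kJ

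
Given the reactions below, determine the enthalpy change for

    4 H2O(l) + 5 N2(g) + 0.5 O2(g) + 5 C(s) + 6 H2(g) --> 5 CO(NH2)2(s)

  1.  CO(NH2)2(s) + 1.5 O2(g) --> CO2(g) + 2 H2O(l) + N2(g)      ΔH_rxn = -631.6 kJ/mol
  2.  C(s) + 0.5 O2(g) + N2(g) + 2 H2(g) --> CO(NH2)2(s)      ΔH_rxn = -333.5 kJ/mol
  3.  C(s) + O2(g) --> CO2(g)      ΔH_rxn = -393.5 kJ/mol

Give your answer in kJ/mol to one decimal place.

ΔH_rxn = -524.3 kJ/mol

eq. 1 reversed and × 2: (-2)·(-631.6) = +1263.2 kJ/mol
eq. 2 × 3: (3)·(-333.5) = -1000.5 kJ/mol
eq. 3 × 2: (2)·(-393.5) = -787.0 kJ/mol
ΔH_rxn = (+1263.2) + (-1000.5) + (-787.0) = -524.3 kJ/mol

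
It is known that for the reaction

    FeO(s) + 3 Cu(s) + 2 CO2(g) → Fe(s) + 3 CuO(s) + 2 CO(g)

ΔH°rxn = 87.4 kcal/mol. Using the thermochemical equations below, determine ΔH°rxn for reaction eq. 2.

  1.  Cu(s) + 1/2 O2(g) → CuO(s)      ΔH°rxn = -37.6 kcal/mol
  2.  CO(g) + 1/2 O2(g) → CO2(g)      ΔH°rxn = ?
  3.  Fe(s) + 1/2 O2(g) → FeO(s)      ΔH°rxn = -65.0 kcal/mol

ΔH°rxn = -67.6 kcal/mol

eq. 1 × 3 (scale by 3 for the 3 CuO(s)): (3)·(-37.6) = -112.8 kcal/mol
eq. 2 reversed and × 2 (reverse to put CO(g) on the product side; ×2 to match 2 CO(g) in the target): contributes −2·x
eq. 3 reversed (FeO(s) must end up as a reactant): +65.0 kcal/mol
+87.4 = (-112.8) + (+65.0) − 2·x
x = (+87.4 − (-47.8)) / (-2) = -67.6 kcal/mol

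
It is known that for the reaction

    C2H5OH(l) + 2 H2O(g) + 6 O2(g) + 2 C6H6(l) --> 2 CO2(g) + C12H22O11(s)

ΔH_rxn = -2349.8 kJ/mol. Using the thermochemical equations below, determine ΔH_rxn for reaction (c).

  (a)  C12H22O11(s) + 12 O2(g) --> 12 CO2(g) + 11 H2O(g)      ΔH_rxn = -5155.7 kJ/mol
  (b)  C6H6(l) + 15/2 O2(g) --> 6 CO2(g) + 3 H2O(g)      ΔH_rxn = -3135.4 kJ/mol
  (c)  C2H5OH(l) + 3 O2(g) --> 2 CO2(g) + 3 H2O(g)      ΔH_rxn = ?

ΔH_rxn = -1234.7 kJ/mol

(a) reversed: +5155.7 kJ/mol
(b) × 2: (2)·(-3135.4) = -6270.8 kJ/mol
(c) as written: contributes x
-2349.8 = (+5155.7) + (-6270.8) + x
x = (-2349.8 − (-1115.1)) / (1) = -1234.7 kJ/mol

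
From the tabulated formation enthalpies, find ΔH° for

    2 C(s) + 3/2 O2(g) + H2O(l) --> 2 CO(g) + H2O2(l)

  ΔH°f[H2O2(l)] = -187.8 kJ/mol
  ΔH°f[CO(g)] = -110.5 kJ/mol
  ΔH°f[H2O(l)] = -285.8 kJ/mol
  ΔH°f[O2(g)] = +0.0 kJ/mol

ΔH°rxn = Σ nΔHf°(products) − Σ nΔHf°(reactants).
Products: 2·(-110.5) + 1·(-187.8) = -408.8
Reactants: 2·(+0.0) + 3/2·(+0.0) + 1·(-285.8) = -285.8
ΔH° = (-408.8) − (-285.8) = -123.0 kJ/mol

ΔH° = -123.0 kJ/mol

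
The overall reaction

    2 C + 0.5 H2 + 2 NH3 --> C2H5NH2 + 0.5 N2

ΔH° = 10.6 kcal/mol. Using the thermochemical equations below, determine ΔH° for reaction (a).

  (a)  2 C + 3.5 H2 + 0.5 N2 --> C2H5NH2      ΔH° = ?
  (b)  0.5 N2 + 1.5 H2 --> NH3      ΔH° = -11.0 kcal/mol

(a) as written: contributes x
(b) reversed and × 2: (-2)·(-11.0) = +22.0 kcal/mol
+10.6 = (+22.0) + x
x = (+10.6 − (+22.0)) / (1) = -11.4 kcal/mol

ΔH° = -11.4 kcal/mol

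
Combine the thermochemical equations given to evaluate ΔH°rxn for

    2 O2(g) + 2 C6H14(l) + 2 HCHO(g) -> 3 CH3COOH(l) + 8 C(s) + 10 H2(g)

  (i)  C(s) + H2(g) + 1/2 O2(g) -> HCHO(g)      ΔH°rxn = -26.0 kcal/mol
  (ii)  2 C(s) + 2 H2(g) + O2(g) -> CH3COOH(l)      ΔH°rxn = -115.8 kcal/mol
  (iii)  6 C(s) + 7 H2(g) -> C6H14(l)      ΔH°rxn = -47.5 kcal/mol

ΔH°rxn = -200.4 kcal/mol

(i) reversed and × 2: (-2)·(-26.0) = +52.0 kcal/mol
(ii) × 3: (3)·(-115.8) = -347.4 kcal/mol
(iii) reversed and × 2: (-2)·(-47.5) = +95.0 kcal/mol
Since enthalpy is a state function, ΔH°rxn = (+52.0) + (-347.4) + (+95.0) = -200.4 kcal/mol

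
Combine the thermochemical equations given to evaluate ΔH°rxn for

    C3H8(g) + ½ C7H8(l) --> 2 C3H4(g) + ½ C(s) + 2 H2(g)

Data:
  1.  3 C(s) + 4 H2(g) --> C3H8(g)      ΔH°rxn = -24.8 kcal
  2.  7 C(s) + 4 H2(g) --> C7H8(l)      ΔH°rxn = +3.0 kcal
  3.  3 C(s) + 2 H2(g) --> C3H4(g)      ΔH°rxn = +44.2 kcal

ΔH°rxn = 111.7 kcal

eq. 1 reversed (C3H8(g) must end up as a reactant): +24.8 kcal
eq. 2 reversed and × 1/2 (reverse to put C7H8(l) on the reactant side; scale by 1/2 for the 1/2 C7H8(l)): (-1/2)·(+3.0) = -1.5 kcal
eq. 3 × 2 (×2 to match 2 C3H4(g) in the target): (2)·(+44.2) = +88.4 kcal
ΔH°rxn = (+24.8) + (-1.5) + (+88.4) = 111.7 kcal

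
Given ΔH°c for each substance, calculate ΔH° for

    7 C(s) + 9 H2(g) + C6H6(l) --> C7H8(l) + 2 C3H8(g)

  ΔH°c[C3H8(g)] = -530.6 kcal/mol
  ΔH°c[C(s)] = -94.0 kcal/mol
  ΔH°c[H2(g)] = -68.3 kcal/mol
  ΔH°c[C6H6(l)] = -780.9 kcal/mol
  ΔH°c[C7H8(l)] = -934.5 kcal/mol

Using ΔH = Σ nΔHc°(reactants) − Σ nΔHc°(products):
= [7·(-94.0) + 9·(-68.3) + 1·(-780.9)] − [1·(-934.5) + 2·(-530.6)]
= -57.9 kcal/mol

ΔH° = -57.9 kcal/mol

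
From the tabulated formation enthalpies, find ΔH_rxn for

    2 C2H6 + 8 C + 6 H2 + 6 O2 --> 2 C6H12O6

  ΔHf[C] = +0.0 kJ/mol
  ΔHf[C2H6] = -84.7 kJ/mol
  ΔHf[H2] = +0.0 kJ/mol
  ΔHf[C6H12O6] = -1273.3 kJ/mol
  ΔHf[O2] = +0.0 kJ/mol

ΔH_rxn = -2377.2 kJ/mol

Products: 2·(-1273.3) = -2546.6
Reactants: 2·(-84.7) + 8·(+0.0) + 6·(+0.0) + 6·(+0.0) = -169.4
ΔH_rxn = (-2546.6) − (-169.4) = -2377.2 kJ/mol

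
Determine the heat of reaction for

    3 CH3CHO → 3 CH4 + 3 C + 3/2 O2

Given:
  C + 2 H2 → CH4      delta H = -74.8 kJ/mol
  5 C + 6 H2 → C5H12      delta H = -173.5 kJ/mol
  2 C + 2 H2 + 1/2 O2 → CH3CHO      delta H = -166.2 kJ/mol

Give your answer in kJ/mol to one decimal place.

equation 1 × 3: (3)·(-74.8) = -224.4 kJ/mol
equation 2: not needed.
equation 3 reversed and × 3: (-3)·(-166.2) = +498.6 kJ/mol
Since enthalpy is a state function, delta H = (3)·(-74.8) + (-3)·(-166.2) = 274.2 kJ/mol

delta H = 274.2 kJ/mol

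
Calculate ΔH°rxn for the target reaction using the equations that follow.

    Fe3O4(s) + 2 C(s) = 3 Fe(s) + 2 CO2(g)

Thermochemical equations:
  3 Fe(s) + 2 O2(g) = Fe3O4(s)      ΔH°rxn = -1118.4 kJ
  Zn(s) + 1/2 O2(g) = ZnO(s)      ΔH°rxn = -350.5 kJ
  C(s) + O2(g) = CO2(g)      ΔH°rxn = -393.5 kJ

ΔH°rxn = 331.4 kJ

equation 1 reversed: +1118.4 kJ
equation 2: not needed.
equation 3 × 2: (2)·(-393.5) = -787.0 kJ
Summing the manipulated equations, ΔH°rxn = (+1118.4) + (-787.0) = 331.4 kJ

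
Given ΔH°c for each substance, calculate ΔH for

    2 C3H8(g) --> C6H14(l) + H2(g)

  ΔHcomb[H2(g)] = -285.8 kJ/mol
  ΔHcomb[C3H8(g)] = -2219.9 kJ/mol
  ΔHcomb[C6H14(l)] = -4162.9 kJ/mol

ΔH = 8.9 kJ/mol

With combustion enthalpies, reactants minus products:
= [2·(-2219.9)] − [1·(-4162.9) + 1·(-285.8)]
= 8.9 kJ/mol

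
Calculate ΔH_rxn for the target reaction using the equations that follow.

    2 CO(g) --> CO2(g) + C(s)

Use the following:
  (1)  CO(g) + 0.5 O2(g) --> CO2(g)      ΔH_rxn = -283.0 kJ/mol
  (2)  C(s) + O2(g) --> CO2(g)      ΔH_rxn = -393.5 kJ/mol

(1) × 2 (scale by 2 for the 2 CO(g)): (2)·(-283.0) = -566.0 kJ/mol
(2) reversed (C(s) must end up as a product): +393.5 kJ/mol
By Hess's law, ΔH_rxn = (2)·(-283.0) + (-1)·(-393.5) = -172.5 kJ/mol

ΔH_rxn = -172.5 kJ/mol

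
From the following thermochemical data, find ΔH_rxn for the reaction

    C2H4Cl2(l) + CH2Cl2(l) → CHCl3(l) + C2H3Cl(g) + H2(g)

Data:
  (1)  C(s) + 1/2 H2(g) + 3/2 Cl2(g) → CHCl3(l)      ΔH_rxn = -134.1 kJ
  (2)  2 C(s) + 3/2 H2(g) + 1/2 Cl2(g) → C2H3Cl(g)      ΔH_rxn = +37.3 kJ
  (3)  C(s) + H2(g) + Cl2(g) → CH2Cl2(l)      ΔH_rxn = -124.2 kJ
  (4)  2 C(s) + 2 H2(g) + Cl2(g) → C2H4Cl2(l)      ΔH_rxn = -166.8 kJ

(1) as written (CHCl3(l) already on the product side): -134.1 kJ
(2) as written (C2H3Cl(g) already on the product side): +37.3 kJ
(3) reversed (CH2Cl2(l) must end up as a reactant): +124.2 kJ
(4) reversed (reverse to put C2H4Cl2(l) on the reactant side): +166.8 kJ
ΔH_rxn = (-134.1) + (+37.3) + (+124.2) + (+166.8) = 194.2 kJ

ΔH_rxn = 194.2 kJ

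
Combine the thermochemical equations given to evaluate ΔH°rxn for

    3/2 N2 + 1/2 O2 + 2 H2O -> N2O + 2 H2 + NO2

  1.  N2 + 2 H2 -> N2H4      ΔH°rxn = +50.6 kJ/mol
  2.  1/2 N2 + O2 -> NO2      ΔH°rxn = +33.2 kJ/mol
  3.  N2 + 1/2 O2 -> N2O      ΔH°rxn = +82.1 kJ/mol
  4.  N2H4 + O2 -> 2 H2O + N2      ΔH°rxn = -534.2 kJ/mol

eq. 1 reversed (H2 must end up as a product): -50.6 kJ/mol
eq. 2 as written (NO2 already on the product side): +33.2 kJ/mol
eq. 3 as written (N2O already on the product side): +82.1 kJ/mol
eq. 4 reversed (H2O must end up as a reactant): +534.2 kJ/mol
Summing the manipulated equations, ΔH°rxn = (-1)·(+50.6) + (1)·(+33.2) + (1)·(+82.1) + (-1)·(-534.2) = 598.9 kJ/mol

ΔH°rxn = 598.9 kJ/mol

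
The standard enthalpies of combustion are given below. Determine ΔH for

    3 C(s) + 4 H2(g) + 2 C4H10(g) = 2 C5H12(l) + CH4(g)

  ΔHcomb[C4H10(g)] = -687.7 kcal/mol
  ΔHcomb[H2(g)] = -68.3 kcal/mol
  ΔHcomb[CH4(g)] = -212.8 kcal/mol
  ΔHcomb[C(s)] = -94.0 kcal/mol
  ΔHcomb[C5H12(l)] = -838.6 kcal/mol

With combustion enthalpies, reactants minus products:
= [3·(-94.0) + 4·(-68.3) + 2·(-687.7)] − [2·(-838.6) + 1·(-212.8)]
= -40.6 kcal/mol

ΔH = -40.6 kcal/mol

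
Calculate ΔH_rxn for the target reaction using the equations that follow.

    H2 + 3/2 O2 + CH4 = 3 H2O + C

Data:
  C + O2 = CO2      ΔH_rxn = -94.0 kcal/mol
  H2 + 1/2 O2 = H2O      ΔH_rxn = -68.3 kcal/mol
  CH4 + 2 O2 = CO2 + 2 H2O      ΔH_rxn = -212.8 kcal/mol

equation 1 reversed: +94.0 kcal/mol
equation 2 as written: -68.3 kcal/mol
equation 3 as written: -212.8 kcal/mol
ΔH_rxn = (-1)·(-94.0) + (1)·(-68.3) + (1)·(-212.8) = -187.1 kcal/mol

ΔH_rxn = -187.1 kcal/mol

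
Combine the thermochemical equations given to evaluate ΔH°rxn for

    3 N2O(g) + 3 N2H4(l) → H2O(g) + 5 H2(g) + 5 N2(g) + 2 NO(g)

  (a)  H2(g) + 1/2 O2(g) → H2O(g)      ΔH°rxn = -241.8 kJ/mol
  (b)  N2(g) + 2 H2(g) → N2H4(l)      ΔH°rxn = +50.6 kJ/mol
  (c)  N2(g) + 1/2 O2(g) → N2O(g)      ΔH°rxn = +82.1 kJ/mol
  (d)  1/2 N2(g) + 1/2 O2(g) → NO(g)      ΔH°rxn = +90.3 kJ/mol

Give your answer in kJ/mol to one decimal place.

(a) as written: -241.8 kJ/mol
(b) reversed and × 3: (-3)·(+50.6) = -151.8 kJ/mol
(c) reversed and × 3: (-3)·(+82.1) = -246.3 kJ/mol
(d) × 2: (2)·(+90.3) = +180.6 kJ/mol
Summing the manipulated equations, ΔH°rxn = (-241.8) + (-151.8) + (-246.3) + (+180.6) = -459.3 kJ/mol

ΔH°rxn = -459.3 kJ/mol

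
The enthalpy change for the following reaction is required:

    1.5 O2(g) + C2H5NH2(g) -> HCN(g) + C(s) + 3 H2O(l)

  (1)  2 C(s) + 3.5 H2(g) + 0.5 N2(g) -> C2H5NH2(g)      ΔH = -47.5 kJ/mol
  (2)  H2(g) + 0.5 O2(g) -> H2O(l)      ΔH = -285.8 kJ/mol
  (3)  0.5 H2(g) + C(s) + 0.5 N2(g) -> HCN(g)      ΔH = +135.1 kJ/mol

ΔH = -674.8 kJ/mol

(1) reversed (C2H5NH2(g) must end up as a reactant): +47.5 kJ/mol
(2) × 3 (×3 to match 3 H2O(l) in the target): (3)·(-285.8) = -857.4 kJ/mol
(3) as written (HCN(g) already on the product side): +135.1 kJ/mol
Combining the equations, ΔH = (-1)·(-47.5) + (3)·(-285.8) + (1)·(+135.1) = -674.8 kJ/mol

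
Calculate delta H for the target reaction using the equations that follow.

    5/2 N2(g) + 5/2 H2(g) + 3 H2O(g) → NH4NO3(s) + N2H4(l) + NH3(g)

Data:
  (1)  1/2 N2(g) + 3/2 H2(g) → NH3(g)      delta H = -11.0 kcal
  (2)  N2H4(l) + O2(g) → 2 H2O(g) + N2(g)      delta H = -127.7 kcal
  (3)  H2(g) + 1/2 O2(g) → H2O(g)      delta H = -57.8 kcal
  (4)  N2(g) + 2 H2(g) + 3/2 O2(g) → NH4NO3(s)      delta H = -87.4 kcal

(1) as written (NH3(g) already on the product side): -11.0 kcal
(2) reversed (N2H4(l) must end up as a product): +127.7 kcal
(3) reversed: +57.8 kcal
(4) as written (NH4NO3(s) already on the product side): -87.4 kcal
Since enthalpy is a state function, delta H = (-11.0) + (+127.7) + (+57.8) + (-87.4) = 87.1 kcal

delta H = 87.1 kcal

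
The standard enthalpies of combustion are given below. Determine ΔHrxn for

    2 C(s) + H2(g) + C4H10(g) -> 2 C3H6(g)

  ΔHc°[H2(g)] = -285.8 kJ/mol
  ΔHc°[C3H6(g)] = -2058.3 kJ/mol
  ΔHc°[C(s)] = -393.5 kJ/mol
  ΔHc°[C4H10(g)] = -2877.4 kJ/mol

With combustion enthalpies, reactants minus products:
= [2·(-393.5) + 1·(-285.8) + 1·(-2877.4)] − [2·(-2058.3)]
= 166.4 kJ/mol

ΔHrxn = 166.4 kJ/mol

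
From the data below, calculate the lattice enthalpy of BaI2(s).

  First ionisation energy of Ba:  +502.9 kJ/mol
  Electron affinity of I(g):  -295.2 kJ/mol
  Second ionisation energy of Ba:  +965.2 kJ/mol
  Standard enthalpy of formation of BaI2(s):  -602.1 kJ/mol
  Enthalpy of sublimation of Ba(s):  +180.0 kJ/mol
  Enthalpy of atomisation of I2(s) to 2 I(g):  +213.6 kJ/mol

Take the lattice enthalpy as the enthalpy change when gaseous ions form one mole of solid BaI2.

ΔHf° = 1·ΔHsub + 1·(ΣIE) + 1·D(I2) + 2·EA + U
-602.1 = 1·(+180.0) + 1·(+1468.1) + 1·(+213.6) + 2·(-295.2) + U
U = -602.1 − (+1271.3) = -1873.4 kJ/mol

U = -1873.4 kJ/mol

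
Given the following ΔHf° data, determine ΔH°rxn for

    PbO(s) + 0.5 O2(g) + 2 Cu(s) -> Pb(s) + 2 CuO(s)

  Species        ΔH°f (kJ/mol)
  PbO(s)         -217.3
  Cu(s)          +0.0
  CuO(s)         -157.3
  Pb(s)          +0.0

ΔH°rxn = -97.3 kJ/mol

Products: 1·(+0.0) + 2·(-157.3) = -314.6
Reactants: 1·(-217.3) + 1/2·(+0.0) + 2·(+0.0) = -217.3
ΔH°rxn = (-314.6) − (-217.3) = -97.3 kJ/mol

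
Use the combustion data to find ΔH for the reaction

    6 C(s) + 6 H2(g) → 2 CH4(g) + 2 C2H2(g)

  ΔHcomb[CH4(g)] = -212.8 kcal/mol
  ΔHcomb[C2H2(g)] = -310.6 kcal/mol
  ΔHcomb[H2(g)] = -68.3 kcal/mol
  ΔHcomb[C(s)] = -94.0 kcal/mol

Using ΔH = Σ nΔHc°(reactants) − Σ nΔHc°(products):
= [6·(-94.0) + 6·(-68.3)] − [2·(-212.8) + 2·(-310.6)]
= 73.0 kcal/mol

ΔH = 73.0 kcal/mol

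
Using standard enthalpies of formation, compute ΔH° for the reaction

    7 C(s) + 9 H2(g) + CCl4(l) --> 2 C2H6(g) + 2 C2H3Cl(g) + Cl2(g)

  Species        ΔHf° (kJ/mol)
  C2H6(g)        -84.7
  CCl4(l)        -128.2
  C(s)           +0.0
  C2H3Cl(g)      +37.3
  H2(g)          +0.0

ΔH°rxn = Σ nΔHf°(products) − Σ nΔHf°(reactants).
Products: 2·(-84.7) + 2·(+37.3) + 1·(+0.0) = -94.8
Reactants: 7·(+0.0) + 9·(+0.0) + 1·(-128.2) = -128.2
ΔH° = (-94.8) − (-128.2) = 33.4 kJ/mol

ΔH° = 33.4 kJ/mol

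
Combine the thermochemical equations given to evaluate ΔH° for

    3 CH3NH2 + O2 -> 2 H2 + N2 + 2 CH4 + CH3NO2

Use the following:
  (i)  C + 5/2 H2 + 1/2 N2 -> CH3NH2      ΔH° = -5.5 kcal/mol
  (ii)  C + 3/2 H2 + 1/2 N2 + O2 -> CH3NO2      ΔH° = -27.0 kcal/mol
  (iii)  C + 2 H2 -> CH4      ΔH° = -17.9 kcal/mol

ΔH° = -46.3 kcal/mol

(i) reversed and × 3 (CH3NH2 must end up as a reactant; ×3 to match 3 CH3NH2 in the target): (-3)·(-5.5) = +16.5 kcal/mol
(ii) as written (CH3NO2 already on the product side): -27.0 kcal/mol
(iii) × 2 (×2 to match 2 CH4 in the target): (2)·(-17.9) = -35.8 kcal/mol
ΔH° = (-3)·(-5.5) + (1)·(-27.0) + (2)·(-17.9) = -46.3 kcal/mol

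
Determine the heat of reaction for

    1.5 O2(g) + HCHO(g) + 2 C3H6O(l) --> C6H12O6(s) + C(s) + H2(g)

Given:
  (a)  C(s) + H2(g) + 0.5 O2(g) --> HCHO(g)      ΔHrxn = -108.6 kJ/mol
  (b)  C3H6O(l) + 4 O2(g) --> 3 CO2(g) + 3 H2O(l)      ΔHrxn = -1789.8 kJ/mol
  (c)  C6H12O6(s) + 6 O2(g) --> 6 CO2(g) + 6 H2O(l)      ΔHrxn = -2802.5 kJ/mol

(a) reversed: +108.6 kJ/mol
(b) × 2: (2)·(-1789.8) = -3579.6 kJ/mol
(c) reversed: +2802.5 kJ/mol
Since enthalpy is a state function, ΔHrxn = (+108.6) + (-3579.6) + (+2802.5) = -668.5 kJ/mol

ΔHrxn = -668.5 kJ/mol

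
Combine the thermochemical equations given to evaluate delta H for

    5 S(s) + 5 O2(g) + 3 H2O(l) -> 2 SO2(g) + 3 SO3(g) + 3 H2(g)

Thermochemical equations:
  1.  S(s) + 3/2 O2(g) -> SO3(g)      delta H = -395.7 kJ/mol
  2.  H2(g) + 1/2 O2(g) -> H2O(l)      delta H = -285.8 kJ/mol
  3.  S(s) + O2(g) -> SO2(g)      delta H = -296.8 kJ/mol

delta H = -923.3 kJ/mol

eq. 1 × 3: (3)·(-395.7) = -1187.1 kJ/mol
eq. 2 reversed and × 3: (-3)·(-285.8) = +857.4 kJ/mol
eq. 3 × 2: (2)·(-296.8) = -593.6 kJ/mol
Since enthalpy is a state function, delta H = (-1187.1) + (+857.4) + (-593.6) = -923.3 kJ/mol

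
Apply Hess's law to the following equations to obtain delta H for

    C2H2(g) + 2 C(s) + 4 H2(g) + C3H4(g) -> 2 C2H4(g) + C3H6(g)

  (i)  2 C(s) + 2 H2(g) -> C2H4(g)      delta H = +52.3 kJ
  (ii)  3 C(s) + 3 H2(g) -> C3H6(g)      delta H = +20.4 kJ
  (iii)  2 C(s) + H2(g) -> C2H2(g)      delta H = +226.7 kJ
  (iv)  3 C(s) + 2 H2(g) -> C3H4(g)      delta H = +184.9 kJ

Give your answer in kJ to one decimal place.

delta H = -286.6 kJ

(i) × 2: (2)·(+52.3) = +104.6 kJ
(ii) as written: +20.4 kJ
(iii) reversed: -226.7 kJ
(iv) reversed: -184.9 kJ
By Hess's law, delta H = (+104.6) + (+20.4) + (-226.7) + (-184.9) = -286.6 kJ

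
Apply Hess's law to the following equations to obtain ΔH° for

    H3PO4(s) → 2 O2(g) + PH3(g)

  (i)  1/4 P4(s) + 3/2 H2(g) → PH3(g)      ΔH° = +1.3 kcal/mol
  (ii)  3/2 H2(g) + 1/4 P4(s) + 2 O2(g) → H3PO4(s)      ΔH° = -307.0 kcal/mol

(i) as written (PH3(g) already on the product side): +1.3 kcal/mol
(ii) reversed (reverse to put H3PO4(s) on the reactant side): +307.0 kcal/mol
Since enthalpy is a state function, ΔH° = (1)·(+1.3) + (-1)·(-307.0) = 308.3 kcal/mol

ΔH° = 308.3 kcal/mol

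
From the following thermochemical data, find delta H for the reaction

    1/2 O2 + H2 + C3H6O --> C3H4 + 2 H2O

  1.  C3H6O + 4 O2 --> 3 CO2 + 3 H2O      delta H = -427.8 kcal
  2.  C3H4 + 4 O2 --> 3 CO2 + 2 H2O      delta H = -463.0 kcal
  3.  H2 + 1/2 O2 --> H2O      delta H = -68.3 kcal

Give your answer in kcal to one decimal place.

eq. 1 as written (C3H6O already on the reactant side): -427.8 kcal
eq. 2 reversed (C3H4 must end up as a product): +463.0 kcal
eq. 3 as written (H2 already on the reactant side): -68.3 kcal
delta H = (1)·(-427.8) + (-1)·(-463.0) + (1)·(-68.3) = -33.1 kcal

delta H = -33.1 kcal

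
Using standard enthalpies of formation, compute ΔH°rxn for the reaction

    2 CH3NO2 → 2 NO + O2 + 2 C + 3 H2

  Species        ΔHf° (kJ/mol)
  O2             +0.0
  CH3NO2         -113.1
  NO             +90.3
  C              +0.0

ΔH°rxn = 406.8 kJ/mol

Products: 2·(+90.3) + 1·(+0.0) + 2·(+0.0) + 3·(+0.0) = +180.6
Reactants: 2·(-113.1) = -226.2
ΔH°rxn = (+180.6) − (-226.2) = 406.8 kJ/mol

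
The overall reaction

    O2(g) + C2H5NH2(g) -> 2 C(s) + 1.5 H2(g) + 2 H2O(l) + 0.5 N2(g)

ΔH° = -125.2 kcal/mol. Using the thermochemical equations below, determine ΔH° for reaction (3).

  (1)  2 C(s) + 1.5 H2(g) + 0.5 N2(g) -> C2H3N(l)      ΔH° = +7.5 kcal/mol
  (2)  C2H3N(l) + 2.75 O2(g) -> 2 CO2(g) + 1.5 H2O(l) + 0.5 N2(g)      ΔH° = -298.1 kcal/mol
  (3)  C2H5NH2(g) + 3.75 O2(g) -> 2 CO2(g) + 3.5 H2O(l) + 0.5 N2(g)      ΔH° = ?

(1) reversed: -7.5 kcal/mol
(2) reversed: +298.1 kcal/mol
(3) as written: contributes x
-125.2 = (-7.5) + (+298.1) + x
x = (-125.2 − (+290.6)) / (1) = -415.8 kcal/mol

ΔH° = -415.8 kcal/mol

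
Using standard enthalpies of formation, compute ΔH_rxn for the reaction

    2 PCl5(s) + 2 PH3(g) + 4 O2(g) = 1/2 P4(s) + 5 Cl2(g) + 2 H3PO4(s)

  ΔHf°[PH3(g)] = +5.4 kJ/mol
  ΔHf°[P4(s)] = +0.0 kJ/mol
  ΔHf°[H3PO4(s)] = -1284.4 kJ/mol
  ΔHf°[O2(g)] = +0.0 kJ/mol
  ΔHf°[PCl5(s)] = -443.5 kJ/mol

ΔH_rxn = -1692.6 kJ/mol

Products: 1/2·(+0.0) + 5·(+0.0) + 2·(-1284.4) = -2568.8
Reactants: 2·(-443.5) + 2·(+5.4) + 4·(+0.0) = -876.2
ΔH_rxn = (-2568.8) − (-876.2) = -1692.6 kJ/mol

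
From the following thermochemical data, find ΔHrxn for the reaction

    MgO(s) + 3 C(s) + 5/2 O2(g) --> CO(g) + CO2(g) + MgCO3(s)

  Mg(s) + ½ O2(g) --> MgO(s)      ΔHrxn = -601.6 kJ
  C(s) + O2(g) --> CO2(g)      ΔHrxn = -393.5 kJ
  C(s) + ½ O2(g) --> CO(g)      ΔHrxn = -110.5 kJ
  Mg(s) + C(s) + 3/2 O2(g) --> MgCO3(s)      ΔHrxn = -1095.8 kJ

equation 1 reversed (reverse to put MgO(s) on the reactant side): +601.6 kJ
equation 2 as written (CO2(g) already on the product side): -393.5 kJ
equation 3 as written (CO(g) already on the product side): -110.5 kJ
equation 4 as written (MgCO3(s) already on the product side): -1095.8 kJ
Combining the equations, ΔHrxn = (+601.6) + (-393.5) + (-110.5) + (-1095.8) = -998.2 kJ

ΔHrxn = -998.2 kJ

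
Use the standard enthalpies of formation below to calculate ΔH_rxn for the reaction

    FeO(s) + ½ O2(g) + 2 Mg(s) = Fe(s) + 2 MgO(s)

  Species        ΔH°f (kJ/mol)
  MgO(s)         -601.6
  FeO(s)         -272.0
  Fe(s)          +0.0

ΔH_rxn = -931.2 kJ/mol

ΔH°rxn = Σ nΔHf°(products) − Σ nΔHf°(reactants).
Products: 1·(+0.0) + 2·(-601.6) = -1203.2
Reactants: 1·(-272.0) + 1/2·(+0.0) + 2·(+0.0) = -272.0
ΔH_rxn = (-1203.2) − (-272.0) = -931.2 kJ/mol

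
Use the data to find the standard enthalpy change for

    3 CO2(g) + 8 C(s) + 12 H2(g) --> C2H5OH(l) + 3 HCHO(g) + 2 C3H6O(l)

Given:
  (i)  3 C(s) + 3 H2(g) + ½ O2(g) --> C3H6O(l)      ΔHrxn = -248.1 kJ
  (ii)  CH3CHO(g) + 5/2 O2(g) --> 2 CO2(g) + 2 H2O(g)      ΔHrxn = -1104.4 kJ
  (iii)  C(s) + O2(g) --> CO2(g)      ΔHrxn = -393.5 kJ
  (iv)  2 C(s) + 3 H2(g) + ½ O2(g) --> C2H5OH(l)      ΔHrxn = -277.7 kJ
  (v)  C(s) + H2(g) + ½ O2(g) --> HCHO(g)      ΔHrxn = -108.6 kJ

(i) × 2 (scale by 2 for the 2 C3H6O(l)): (2)·(-248.1) = -496.2 kJ
(ii): not needed (H2O(g) appears nowhere else).
(iii) reversed and × 3: (-3)·(-393.5) = +1180.5 kJ
(iv) as written (C2H5OH(l) already on the product side): -277.7 kJ
(v) × 3 (scale by 3 for the 3 HCHO(g)): (3)·(-108.6) = -325.8 kJ
ΔHrxn = (2)·(-248.1) + (-3)·(-393.5) + (1)·(-277.7) + (3)·(-108.6) = 80.8 kJ

ΔHrxn = 80.8 kJ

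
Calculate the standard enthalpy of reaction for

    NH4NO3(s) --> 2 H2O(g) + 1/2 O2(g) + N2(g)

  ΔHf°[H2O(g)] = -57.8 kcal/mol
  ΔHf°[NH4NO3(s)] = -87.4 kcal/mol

Products: 2·(-57.8) + 1/2·(+0.0) + 1·(+0.0) = -115.6
Reactants: 1·(-87.4) = -87.4
ΔHrxn = (-115.6) − (-87.4) = -28.2 kcal/mol

ΔHrxn = -28.2 kcal/mol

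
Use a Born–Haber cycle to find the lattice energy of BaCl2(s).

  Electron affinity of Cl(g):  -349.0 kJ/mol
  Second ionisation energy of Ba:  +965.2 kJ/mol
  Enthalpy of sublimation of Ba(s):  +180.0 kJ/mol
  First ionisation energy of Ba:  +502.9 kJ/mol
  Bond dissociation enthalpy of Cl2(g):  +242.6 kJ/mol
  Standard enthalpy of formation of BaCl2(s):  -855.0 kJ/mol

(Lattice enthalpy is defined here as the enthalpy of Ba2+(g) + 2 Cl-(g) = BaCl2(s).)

ΔHf° = 1·ΔHsub + 1·(ΣIE) + 1·D(Cl2) + 2·EA + U
-855.0 = 1·(+180.0) + 1·(+1468.1) + 1·(+242.6) + 2·(-349.0) + U
U = -855.0 − (+1192.7) = -2047.7 kJ/mol

U = -2047.7 kJ/mol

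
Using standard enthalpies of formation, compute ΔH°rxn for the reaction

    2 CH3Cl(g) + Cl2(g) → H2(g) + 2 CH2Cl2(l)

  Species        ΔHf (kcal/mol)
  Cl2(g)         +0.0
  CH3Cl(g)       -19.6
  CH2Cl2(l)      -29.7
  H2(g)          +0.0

ΔH°rxn = -20.2 kcal/mol

ΔH°rxn = Σ nΔHf°(products) − Σ nΔHf°(reactants).
Products: 1·(+0.0) + 2·(-29.7) = -59.4
Reactants: 2·(-19.6) + 1·(+0.0) = -39.2
ΔH°rxn = (-59.4) − (-39.2) = -20.2 kcal/mol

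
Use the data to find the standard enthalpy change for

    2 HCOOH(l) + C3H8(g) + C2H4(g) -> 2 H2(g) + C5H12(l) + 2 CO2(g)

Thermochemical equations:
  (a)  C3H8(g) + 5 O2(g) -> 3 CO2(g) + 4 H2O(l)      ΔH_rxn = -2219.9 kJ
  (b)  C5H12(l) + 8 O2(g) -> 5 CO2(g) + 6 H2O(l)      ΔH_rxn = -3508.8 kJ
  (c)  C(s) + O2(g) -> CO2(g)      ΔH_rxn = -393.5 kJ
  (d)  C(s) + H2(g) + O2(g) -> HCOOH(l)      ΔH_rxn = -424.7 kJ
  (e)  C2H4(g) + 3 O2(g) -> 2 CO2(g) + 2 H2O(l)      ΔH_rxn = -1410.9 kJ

ΔH_rxn = -59.6 kJ

(a) as written: -2219.9 kJ
(b) reversed: +3508.8 kJ
(c) × 2: (2)·(-393.5) = -787.0 kJ
(d) reversed and × 2: (-2)·(-424.7) = +849.4 kJ
(e) as written: -1410.9 kJ
By Hess's law, ΔH_rxn = (-2219.9) + (+3508.8) + (-787.0) + (+849.4) + (-1410.9) = -59.6 kJ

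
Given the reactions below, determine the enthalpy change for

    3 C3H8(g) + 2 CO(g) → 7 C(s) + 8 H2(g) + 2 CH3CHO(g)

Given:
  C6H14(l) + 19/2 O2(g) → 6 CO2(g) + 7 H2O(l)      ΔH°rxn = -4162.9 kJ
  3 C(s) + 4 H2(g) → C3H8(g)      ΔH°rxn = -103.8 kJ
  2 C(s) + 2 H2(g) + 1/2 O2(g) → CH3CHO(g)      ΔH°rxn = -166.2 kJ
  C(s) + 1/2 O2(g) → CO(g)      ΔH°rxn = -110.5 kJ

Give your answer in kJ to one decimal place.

equation 1: not needed.
equation 2 reversed and × 3: (-3)·(-103.8) = +311.4 kJ
equation 3 × 2: (2)·(-166.2) = -332.4 kJ
equation 4 reversed and × 2: (-2)·(-110.5) = +221.0 kJ
Since enthalpy is a state function, ΔH°rxn = (-3)·(-103.8) + (2)·(-166.2) + (-2)·(-110.5) = 200.0 kJ

ΔH°rxn = 200.0 kJ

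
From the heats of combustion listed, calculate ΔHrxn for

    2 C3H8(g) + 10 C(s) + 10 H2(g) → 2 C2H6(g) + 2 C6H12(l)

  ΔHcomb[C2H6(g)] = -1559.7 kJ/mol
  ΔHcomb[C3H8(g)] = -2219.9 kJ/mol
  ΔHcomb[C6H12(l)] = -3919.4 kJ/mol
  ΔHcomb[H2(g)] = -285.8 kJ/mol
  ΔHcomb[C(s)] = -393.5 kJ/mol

Using ΔH = Σ nΔHc°(reactants) − Σ nΔHc°(products):
= [2·(-2219.9) + 10·(-393.5) + 10·(-285.8)] − [2·(-1559.7) + 2·(-3919.4)]
= -274.6 kJ/mol

ΔHrxn = -274.6 kJ/mol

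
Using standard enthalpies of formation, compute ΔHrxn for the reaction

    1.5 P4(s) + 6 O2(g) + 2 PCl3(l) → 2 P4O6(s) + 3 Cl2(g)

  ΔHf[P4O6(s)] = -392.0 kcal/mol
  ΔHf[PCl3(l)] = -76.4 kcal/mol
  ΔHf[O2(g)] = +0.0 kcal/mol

Products: 2·(-392.0) + 3·(+0.0) = -784.0
Reactants: 3/2·(+0.0) + 6·(+0.0) + 2·(-76.4) = -152.8
ΔHrxn = (-784.0) − (-152.8) = -631.2 kcal/mol

ΔHrxn = -631.2 kcal/mol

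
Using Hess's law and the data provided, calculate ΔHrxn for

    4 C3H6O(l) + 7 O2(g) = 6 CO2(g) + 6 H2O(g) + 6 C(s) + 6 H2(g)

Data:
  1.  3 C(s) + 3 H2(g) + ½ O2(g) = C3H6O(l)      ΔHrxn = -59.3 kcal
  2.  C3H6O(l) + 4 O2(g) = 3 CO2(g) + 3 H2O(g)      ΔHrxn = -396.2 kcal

ΔHrxn = -673.8 kcal

eq. 1 reversed and × 2: (-2)·(-59.3) = +118.6 kcal
eq. 2 × 2: (2)·(-396.2) = -792.4 kcal
Combining the equations, ΔHrxn = (-2)·(-59.3) + (2)·(-396.2) = -673.8 kcal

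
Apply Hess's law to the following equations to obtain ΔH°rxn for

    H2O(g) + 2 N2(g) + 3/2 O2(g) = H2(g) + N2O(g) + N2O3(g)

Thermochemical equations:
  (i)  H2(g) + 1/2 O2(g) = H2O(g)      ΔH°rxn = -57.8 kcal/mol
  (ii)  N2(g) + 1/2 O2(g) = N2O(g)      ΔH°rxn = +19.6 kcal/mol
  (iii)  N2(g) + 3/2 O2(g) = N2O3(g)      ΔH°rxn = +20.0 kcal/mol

ΔH°rxn = 97.4 kcal/mol

(i) reversed (reverse to put H2O(g) on the reactant side): +57.8 kcal/mol
(ii) as written (N2O(g) already on the product side): +19.6 kcal/mol
(iii) as written (N2O3(g) already on the product side): +20.0 kcal/mol
Combining the equations, ΔH°rxn = (-1)·(-57.8) + (1)·(+19.6) + (1)·(+20.0) = 97.4 kcal/mol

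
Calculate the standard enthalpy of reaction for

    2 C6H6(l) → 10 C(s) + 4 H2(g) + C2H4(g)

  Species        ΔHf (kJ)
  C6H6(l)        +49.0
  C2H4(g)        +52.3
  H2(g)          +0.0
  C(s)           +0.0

ΔH°rxn = -45.7 kJ

Products: 10·(+0.0) + 4·(+0.0) + 1·(+52.3) = +52.3
Reactants: 2·(+49.0) = +98.0
ΔH°rxn = (+52.3) − (+98.0) = -45.7 kJ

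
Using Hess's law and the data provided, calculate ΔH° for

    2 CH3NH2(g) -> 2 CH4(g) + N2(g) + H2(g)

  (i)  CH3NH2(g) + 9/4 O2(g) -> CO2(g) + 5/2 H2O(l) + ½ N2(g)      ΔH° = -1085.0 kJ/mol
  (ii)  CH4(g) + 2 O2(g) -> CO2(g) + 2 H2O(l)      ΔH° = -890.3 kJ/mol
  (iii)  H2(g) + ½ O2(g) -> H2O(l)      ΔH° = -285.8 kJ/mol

(i) × 2 (scale by 2 for the 2 CH3NH2(g)): (2)·(-1085.0) = -2170.0 kJ/mol
(ii) reversed and × 2 (CH4(g) must end up as a product; scale by 2 for the 2 CH4(g)): (-2)·(-890.3) = +1780.6 kJ/mol
(iii) reversed (reverse to put H2(g) on the product side): +285.8 kJ/mol
ΔH° = (-2170.0) + (+1780.6) + (+285.8) = -103.6 kJ/mol

ΔH° = -103.6 kJ/mol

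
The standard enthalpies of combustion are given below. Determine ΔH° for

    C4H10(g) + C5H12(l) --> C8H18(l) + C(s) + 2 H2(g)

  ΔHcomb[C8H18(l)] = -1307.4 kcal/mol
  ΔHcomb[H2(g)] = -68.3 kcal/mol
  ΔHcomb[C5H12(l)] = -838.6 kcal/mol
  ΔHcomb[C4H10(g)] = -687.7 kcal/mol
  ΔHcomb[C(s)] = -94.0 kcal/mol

Using ΔH = Σ nΔHc°(reactants) − Σ nΔHc°(products):
= [1·(-687.7) + 1·(-838.6)] − [1·(-1307.4) + 1·(-94.0) + 2·(-68.3)]
= 11.7 kcal/mol

ΔH° = 11.7 kcal/mol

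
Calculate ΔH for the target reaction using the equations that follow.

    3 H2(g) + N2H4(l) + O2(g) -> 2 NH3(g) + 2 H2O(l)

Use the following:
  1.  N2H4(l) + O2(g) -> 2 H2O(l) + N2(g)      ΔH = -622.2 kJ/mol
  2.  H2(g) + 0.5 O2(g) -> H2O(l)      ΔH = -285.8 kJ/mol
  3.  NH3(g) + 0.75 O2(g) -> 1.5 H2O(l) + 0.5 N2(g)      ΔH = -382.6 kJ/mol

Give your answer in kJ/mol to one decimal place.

ΔH = -714.4 kJ/mol

eq. 1 as written: -622.2 kJ/mol
eq. 2 × 3: (3)·(-285.8) = -857.4 kJ/mol
eq. 3 reversed and × 2: (-2)·(-382.6) = +765.2 kJ/mol
Combining the equations, ΔH = (-622.2) + (-857.4) + (+765.2) = -714.4 kJ/mol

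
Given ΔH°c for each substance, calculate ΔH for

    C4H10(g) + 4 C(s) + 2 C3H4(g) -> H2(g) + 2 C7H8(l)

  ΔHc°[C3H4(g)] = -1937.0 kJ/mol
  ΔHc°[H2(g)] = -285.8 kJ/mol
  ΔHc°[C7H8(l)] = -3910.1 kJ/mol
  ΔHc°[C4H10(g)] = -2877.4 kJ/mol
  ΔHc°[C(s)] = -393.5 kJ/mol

With combustion enthalpies, reactants minus products:
= [1·(-2877.4) + 4·(-393.5) + 2·(-1937.0)] − [1·(-285.8) + 2·(-3910.1)]
= -219.4 kJ/mol

ΔH = -219.4 kJ/mol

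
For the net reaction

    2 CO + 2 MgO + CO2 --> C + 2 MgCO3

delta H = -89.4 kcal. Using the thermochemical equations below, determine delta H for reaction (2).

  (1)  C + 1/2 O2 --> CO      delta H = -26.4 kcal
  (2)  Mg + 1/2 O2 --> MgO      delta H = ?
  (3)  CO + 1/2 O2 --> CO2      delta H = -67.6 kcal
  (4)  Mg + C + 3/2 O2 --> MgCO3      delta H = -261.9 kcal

delta H = -143.8 kcal

(1) reversed and × 3: (-3)·(-26.4) = +79.2 kcal
(2) reversed and × 2: contributes −2·x
(3) reversed: +67.6 kcal
(4) × 2: (2)·(-261.9) = -523.8 kcal
-89.4 = (+79.2) + (+67.6) + (-523.8) − 2·x
x = (-89.4 − (-377.0)) / (-2) = -143.8 kcal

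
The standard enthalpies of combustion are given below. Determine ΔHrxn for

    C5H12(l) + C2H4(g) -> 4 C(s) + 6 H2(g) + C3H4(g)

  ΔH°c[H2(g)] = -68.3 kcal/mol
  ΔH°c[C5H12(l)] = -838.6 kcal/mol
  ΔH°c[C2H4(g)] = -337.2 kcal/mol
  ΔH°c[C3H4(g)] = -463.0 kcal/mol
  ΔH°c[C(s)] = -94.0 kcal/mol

Using ΔH = Σ nΔHc°(reactants) − Σ nΔHc°(products):
= [1·(-838.6) + 1·(-337.2)] − [4·(-94.0) + 6·(-68.3) + 1·(-463.0)]
= 73.0 kcal/mol

ΔHrxn = 73.0 kcal/mol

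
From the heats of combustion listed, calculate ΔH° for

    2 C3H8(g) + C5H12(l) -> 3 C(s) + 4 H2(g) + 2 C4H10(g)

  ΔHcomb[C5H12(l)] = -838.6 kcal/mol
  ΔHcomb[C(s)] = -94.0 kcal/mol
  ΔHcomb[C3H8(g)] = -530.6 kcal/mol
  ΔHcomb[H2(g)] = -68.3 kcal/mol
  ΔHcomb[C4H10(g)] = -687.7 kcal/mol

ΔH° = 30.8 kcal/mol

With combustion enthalpies, reactants minus products:
= [2·(-530.6) + 1·(-838.6)] − [3·(-94.0) + 4·(-68.3) + 2·(-687.7)]
= 30.8 kcal/mol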